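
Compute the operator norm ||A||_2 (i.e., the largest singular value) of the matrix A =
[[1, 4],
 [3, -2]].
||A||_2 = sqrt((30 + sqrt(116))/2) ≈ 4.515 (= sqrt(largest eigenvalue of A^T A))

||A||_2 = sigma_max(A) = sqrt(lambda_max(A^T A)). Form the symmetric matrix M = A^T A =
[[10, -2],
 [-2, 20]].
Its characteristic polynomial (trace, determinant of M give the coefficients) is
  p(λ) = det(λ I - M) = λ^2 - 30λ + 196.
For λ^2 - 30λ + 196 the discriminant is 116. It is nonnegative but not a perfect square, so the roots are real and irrational: λ = (30 ± sqrt(116))/2 ≈ 20.3852, 9.6148.
So the eigenvalues of A^T A are ≈ 9.6148, 20.3852 (all ≥ 0, as they must be for A^T A). The largest is λ_max = (30 + sqrt(116))/2 ≈ 20.3852, hence ||A||_2 = sqrt(λ_max) = sqrt((30 + sqrt(116))/2) ≈ 4.515.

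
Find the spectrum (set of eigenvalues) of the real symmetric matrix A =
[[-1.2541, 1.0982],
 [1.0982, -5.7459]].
sigma(A) ≈ {-6, -1}

A is real symmetric, so its spectrum consists of real eigenvalues. Expanding the characteristic polynomial of the displayed matrix gives
  det(λ I - A) = p(λ) = λ^2 + (7)λ + (6).
Solving p(λ) = 0 yields eigenvalues ≈ -6, -1. (A is shown rounded to 4 decimals, so these recover the underlying integer eigenvalues to within that precision.)
Verification: the trace of A = -7 equals the sum of eigenvalues -7, and det(A) ≈ 5.9999 matches the eigenvalue product 6.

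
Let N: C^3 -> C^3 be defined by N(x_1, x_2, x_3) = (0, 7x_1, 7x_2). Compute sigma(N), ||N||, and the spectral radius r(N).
sigma(N) = {0}; ||N|| = 7; r(N) = 0. (N is nilpotent with N^3 = 0.)

On C^3, N is a strictly lower-triangular matrix with 7 on the subdiagonal and zeros elsewhere, so its characteristic polynomial is lambda^3 and every eigenvalue is 0: sigma(N) = {0}. For the operator norm, N e_i = 7e_{i+1} for i = 1, ..., 2 and N e_3 = 0, so the singular values of N are 7 (with multiplicity 2) and 0; hence ||N|| = 7. The spectral radius r(N) = max|lambda| = 0. Note ||N|| > r(N) — characteristic of non-normal nilpotent operators. Indeed N^3 = 0.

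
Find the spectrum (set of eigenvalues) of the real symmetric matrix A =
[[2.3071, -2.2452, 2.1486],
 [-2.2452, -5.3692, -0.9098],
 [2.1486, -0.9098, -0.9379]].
sigma(A) ≈ {-6, -2, 4}

A is real symmetric, so its spectrum consists of real eigenvalues. Expanding the characteristic polynomial of the displayed matrix gives
  det(λ I - A) = p(λ) = λ^3 + (4)λ^2 + (-20)λ + (-48).
Solving p(λ) = 0 yields eigenvalues ≈ -6, -2, 4. (A is shown rounded to 4 decimals, so these recover the underlying integer eigenvalues to within that precision.)
Verification: the trace of A = -4 equals the sum of eigenvalues -4, and det(A) ≈ 48.0009 matches the eigenvalue product 48.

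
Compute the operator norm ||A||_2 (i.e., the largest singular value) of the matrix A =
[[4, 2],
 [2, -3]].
||A||_2 = sqrt((33 + sqrt(65))/2) ≈ 4.5311 (= sqrt(largest eigenvalue of A^T A))

||A||_2 = sigma_max(A) = sqrt(lambda_max(A^T A)). Form the symmetric matrix M = A^T A =
[[20, 2],
 [2, 13]].
Its characteristic polynomial (trace, determinant of M give the coefficients) is
  p(λ) = det(λ I - M) = λ^2 - 33λ + 256.
For λ^2 - 33λ + 256 the discriminant is 65. It is nonnegative but not a perfect square, so the roots are real and irrational: λ = (33 ± sqrt(65))/2 ≈ 20.5311, 12.4689.
So the eigenvalues of A^T A are ≈ 12.4689, 20.5311 (all ≥ 0, as they must be for A^T A). The largest is λ_max = (33 + sqrt(65))/2 ≈ 20.5311, hence ||A||_2 = sqrt(λ_max) = sqrt((33 + sqrt(65))/2) ≈ 4.5311.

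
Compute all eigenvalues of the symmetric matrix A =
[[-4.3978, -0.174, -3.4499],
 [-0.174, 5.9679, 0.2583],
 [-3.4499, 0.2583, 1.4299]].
sigma(A) ≈ {-6, 3, 6}

A is real symmetric, so its spectrum consists of real eigenvalues. Expanding the characteristic polynomial of the displayed matrix gives
  det(λ I - A) = p(λ) = λ^3 + (-3)λ^2 + (-36)λ + (107.9972).
Solving p(λ) = 0 yields eigenvalues ≈ -6, 3, 6. (A is shown rounded to 4 decimals, so these recover the underlying integer eigenvalues to within that precision.)
Verification: the trace of A = 3 equals the sum of eigenvalues 3, and det(A) ≈ -107.9972 matches the eigenvalue product -108.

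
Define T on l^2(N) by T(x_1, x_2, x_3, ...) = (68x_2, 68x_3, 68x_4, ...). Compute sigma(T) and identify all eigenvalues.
sigma(T) = closed disk {z in C : |z| ≤ 68}; sigma_p(T) = open disk {z in C : |z| < 68}

Note T = 68·V where V is the unit left shift (V x)_k = x_{k+1}; so sigma(T) = 68·sigma(V) and ||T|| = 68||V||. ||T x||^2 = 4624sum_{k≥2} |x_k|^2 ≤ 4624||x||^2, with equality on {x : x_1 = 0}, so ||T|| = 68. For any lambda with |lambda| < 68, set r = lambda/68 (|r| < 1); the vector x = (1, r, r^2, ...) is in l^2 and satisfies T x = 68(r, r^2, ...) = lambda x, so lambda is an eigenvalue. On the boundary |lambda| = 68 the geometric series diverges, so no l^2 eigenvector exists, but these lambda lie in the approximate point spectrum. Hence sigma(T) is the closed disk of radius 68 and sigma_p(T) is the open disk.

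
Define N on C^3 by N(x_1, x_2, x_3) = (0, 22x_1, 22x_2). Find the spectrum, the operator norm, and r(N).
sigma(N) = {0}; ||N|| = 22; r(N) = 0. (N is nilpotent with N^3 = 0.)

On C^3, N is a strictly lower-triangular matrix with 22 on the subdiagonal and zeros elsewhere, so its characteristic polynomial is lambda^3 and every eigenvalue is 0: sigma(N) = {0}. For the operator norm, N e_i = 22e_{i+1} for i = 1, ..., 2 and N e_3 = 0, so the singular values of N are 22 (with multiplicity 2) and 0; hence ||N|| = 22. The spectral radius r(N) = max|lambda| = 0. Note ||N|| > r(N) — characteristic of non-normal nilpotent operators. Indeed N^3 = 0.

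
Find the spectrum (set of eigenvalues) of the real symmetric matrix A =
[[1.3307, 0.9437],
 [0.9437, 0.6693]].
sigma(A) ≈ {0, 2}

A is real symmetric, so its spectrum consists of real eigenvalues. Expanding the characteristic polynomial of the displayed matrix gives
  det(λ I - A) = p(λ) = λ^2 + (-2)λ + (0).
Solving p(λ) = 0 yields eigenvalues ≈ 0, 2. (A is shown rounded to 4 decimals, so these recover the underlying integer eigenvalues to within that precision.)
Verification: the trace of A = 2 equals the sum of eigenvalues 2, and det(A) ≈ 0.0001 matches the eigenvalue product 0.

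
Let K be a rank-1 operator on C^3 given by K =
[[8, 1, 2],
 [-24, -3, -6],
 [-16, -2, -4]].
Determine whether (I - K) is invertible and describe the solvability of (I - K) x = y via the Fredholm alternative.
(I - K) is singular (det(I - K) = 0, i.e. 1 ∈ sigma(K)). (I - K) x = y is solvable iff y ⊥ ker((I - K)^*) = span{(8, 1, 2)}, i.e. iff 8y_1 + y_2 + 2y_3 = 0. When solvable, the solutions are x = y + c·(1, -3, -2), c arbitrary (ker(I - K) = span{(1, -3, -2)}, dimension 1).

K has rank 1, so it is an outer product K = u v^T: every row of K is a multiple of one row vector. Reading off the entries, u = (1, -3, -2) and v = (8, 1, 2) (row i of K equals u_i·v^T). A rank-one matrix u v^T satisfies K u = u (v·u) and kills the (2)-dimensional subspace v^⊥, so its characteristic polynomial is lambda^2 (lambda - v·u) with v·u = tr K = 1. Hence the eigenvalues of I - K are 1 (multiplicity 2) and 1 - (1) = 0, so det(I - K) = 0. (Direct check: I - K =
[[-7, -1, -2],
 [24, 4, 6],
 [16, 2, 5]]
has determinant 0.) So 1 is an eigenvalue of K and (I - K) is not invertible. The finite-dimensional Fredholm alternative says: either (I - K) is invertible, or ker(I - K) ≠ {0} and then range(I - K) = ker((I - K)^*)^⊥, with dim ker(I - K) = dim ker((I - K)^*). We are in the second case, so we need both kernels. Kernel of I - K: (I - K) u = u - u (v·u) = u - u = 0, so ker(I - K) = span{u} = span{(1, -3, -2)} (it is exactly 1-dimensional because rank(I - K) = 2). Kernel of the adjoint: K is real, so (I - K)^* = I - K^T = I - v u^T, and (I - v u^T) v = v - v (u·v) = 0; hence ker((I - K)^*) = span{v} = span{(8, 1, 2)}. Therefore (I - K) x = y is solvable iff <y, v> = 0, i.e. iff 8y_1 + y_2 + 2y_3 = 0. When this holds, K y = u (v·y) = 0, so (I - K) y = y and x = y is a particular solution; the full solution set is the line x = y + c·u = y + c·(1, -3, -2), c ∈ C.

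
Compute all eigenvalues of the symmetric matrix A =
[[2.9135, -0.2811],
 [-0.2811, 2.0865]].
sigma(A) ≈ {2, 3}

A is real symmetric, so its spectrum consists of real eigenvalues. Expanding the characteristic polynomial of the displayed matrix gives
  det(λ I - A) = p(λ) = λ^2 + (-5)λ + (6).
Solving p(λ) = 0 yields eigenvalues ≈ 2, 3. (A is shown rounded to 4 decimals, so these recover the underlying integer eigenvalues to within that precision.)
Verification: the trace of A = 5 equals the sum of eigenvalues 5, and det(A) ≈ 6.0000 matches the eigenvalue product 6.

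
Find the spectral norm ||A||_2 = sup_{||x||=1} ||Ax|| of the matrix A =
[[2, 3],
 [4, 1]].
||A||_2 = sqrt((30 + sqrt(500))/2) ≈ 5.1167 (= sqrt(largest eigenvalue of A^T A))

||A||_2 = sigma_max(A) = sqrt(lambda_max(A^T A)). Form the symmetric matrix M = A^T A =
[[20, 10],
 [10, 10]].
Its characteristic polynomial (trace, determinant of M give the coefficients) is
  p(λ) = det(λ I - M) = λ^2 - 30λ + 100.
For λ^2 - 30λ + 100 the discriminant is 500. It is nonnegative but not a perfect square, so the roots are real and irrational: λ = (30 ± sqrt(500))/2 ≈ 26.1803, 3.8197.
So the eigenvalues of A^T A are ≈ 3.8197, 26.1803 (all ≥ 0, as they must be for A^T A). The largest is λ_max = (30 + sqrt(500))/2 ≈ 26.1803, hence ||A||_2 = sqrt(λ_max) = sqrt((30 + sqrt(500))/2) ≈ 5.1167.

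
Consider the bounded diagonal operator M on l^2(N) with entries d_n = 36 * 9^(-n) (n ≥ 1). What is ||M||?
||M|| = 4 (attained at n = 1)

For M diagonal, ||M|| = sup_n |d_n|. The sequence d_n = 36 * 9^(-n) is positive and strictly decreasing (ratio 9^(-1) < 1), so the supremum is d_1 = 36/9 = 4. Hence ||M|| = 4.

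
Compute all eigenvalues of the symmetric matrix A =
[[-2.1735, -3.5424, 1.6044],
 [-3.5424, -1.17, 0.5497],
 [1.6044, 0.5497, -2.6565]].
sigma(A) ≈ {-6, -2, 2}

A is real symmetric, so its spectrum consists of real eigenvalues. Expanding the characteristic polynomial of the displayed matrix gives
  det(λ I - A) = p(λ) = λ^3 + (6)λ^2 + (-4)λ + (-24).
Solving p(λ) = 0 yields eigenvalues ≈ -6, -2, 2. (A is shown rounded to 4 decimals, so these recover the underlying integer eigenvalues to within that precision.)
Verification: the trace of A = -6 equals the sum of eigenvalues -6, and det(A) ≈ 24.0000 matches the eigenvalue product 24.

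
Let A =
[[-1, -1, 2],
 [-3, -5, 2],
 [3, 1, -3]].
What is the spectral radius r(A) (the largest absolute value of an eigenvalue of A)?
r(A) = 7

The eigenvalues of A are the roots of its characteristic polynomial. With M = A (coefficients from the trace, the sum of principal 2x2 minors, and det A):
  p(λ) = det(λ I - M) = λ^3 + 9λ^2 + 12λ - 14.
By the rational root theorem any rational root is an integer divisor of 14. Testing λ = -7: p(-7) = -343 + 441 - 84 - 14 = 0, so λ = -7 is a root. Dividing out (λ + 7) leaves p(λ) = (λ + 7)(λ^2 + 2λ - 2). For λ^2 + 2λ - 2 the discriminant is 12. It is nonnegative but not a perfect square, so the roots are real and irrational: λ = (-2 ± sqrt(12))/2 ≈ 0.7321, -2.7321.
Thus the eigenvalues (to 4 decimals) are 0.7321 (modulus 0.7321); -2.7321 (modulus 2.7321); -7 (modulus 7). The spectral radius is the largest modulus: r(A) = 7. (Cross-check: r(A) ≤ ||A||_2 ≈ 7.4495; equality holds whenever A is normal, though it can also hold for some non-normal A.)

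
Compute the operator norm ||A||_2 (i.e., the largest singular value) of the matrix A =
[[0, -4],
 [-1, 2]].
||A||_2 = sqrt((21 + sqrt(377))/2) ≈ 4.4954 (= sqrt(largest eigenvalue of A^T A))

||A||_2 = sigma_max(A) = sqrt(lambda_max(A^T A)). Form the symmetric matrix M = A^T A =
[[1, -2],
 [-2, 20]].
Its characteristic polynomial (trace, determinant of M give the coefficients) is
  p(λ) = det(λ I - M) = λ^2 - 21λ + 16.
For λ^2 - 21λ + 16 the discriminant is 377. It is nonnegative but not a perfect square, so the roots are real and irrational: λ = (21 ± sqrt(377))/2 ≈ 20.2082, 0.7918.
So the eigenvalues of A^T A are ≈ 0.7918, 20.2082 (all ≥ 0, as they must be for A^T A). The largest is λ_max = (21 + sqrt(377))/2 ≈ 20.2082, hence ||A||_2 = sqrt(λ_max) = sqrt((21 + sqrt(377))/2) ≈ 4.4954.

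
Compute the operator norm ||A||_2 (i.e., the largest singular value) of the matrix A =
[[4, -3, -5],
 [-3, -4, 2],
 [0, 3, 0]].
||A||_2 ≈ 7.3755 (= sqrt(largest eigenvalue of A^T A))

||A||_2 = sigma_max(A) = sqrt(lambda_max(A^T A)). Form the symmetric matrix M = A^T A =
[[25, 0, -26],
 [0, 34, 7],
 [-26, 7, 29]].
Its characteristic polynomial (trace, sum of principal 2x2 minors, determinant of M give the coefficients) is
  p(λ) = det(λ I - M) = λ^3 - 88λ^2 + 1836λ - 441.
No integer candidate from the rational root theorem (±divisors of 441) is a root, so the roots are irrational. The cubic discriminant is Δ = 1423517589 > 0, so there are three distinct real roots. p(0) = -441 and p(1) = 1308 have opposite signs, so a root lies in (0, 1); Newton's method refines it to λ ≈ 0.243. p(33) = 252 and p(34) = -441 have opposite signs, so a root lies in (33, 34); Newton's method refines it to λ ≈ 33.3595. p(54) = -441 and p(55) = 714 have opposite signs, so a root lies in (54, 55); Newton's method refines it to λ ≈ 54.3975. Check (Vieta): the three roots sum to 88, matching tr M = 88.
So the eigenvalues of A^T A are ≈ 0.243, 33.3595, 54.3975 (all ≥ 0, as they must be for A^T A). The largest is λ_max ≈ 54.3975, hence ||A||_2 = sqrt(λ_max) ≈ 7.3755.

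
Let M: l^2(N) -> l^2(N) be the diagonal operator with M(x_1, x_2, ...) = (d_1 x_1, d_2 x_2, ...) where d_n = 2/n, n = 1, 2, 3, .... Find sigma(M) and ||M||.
sigma(M) = {2/n : n ≥ 1} ∪ {0}; ||M|| = 2

A bounded diagonal operator on l^2 with diagonal entries d_n has spectrum equal to the closure of {d_n : n ≥ 1}: every d_n is an eigenvalue (with eigenvector e_n), so {d_n} ⊂ sigma(M); the spectrum is closed, so its closure is too; and for lambda not in the closure, (M - lambda I) has bounded inverse (the diagonal entries 1/(d_n - lambda) are bounded). For our sequence d_n = 2/n, n = 1, 2, 3, ...:
  - {d_n} = {2/n : n ≥ 1}; the only limit point is 0
  - closure = {2/n : n ≥ 1} ∪ {0}
For the norm: a diagonal operator has ||M|| = sup_n |d_n|. Here d_n = 2/n is positive and decreasing, so sup_n |d_n| = d_1 = 2. So ||M|| = 2.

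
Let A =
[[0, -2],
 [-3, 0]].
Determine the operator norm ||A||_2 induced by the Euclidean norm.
||A||_2 = 3 (= sqrt(largest eigenvalue of A^T A))

||A||_2 = sigma_max(A) = sqrt(lambda_max(A^T A)). Form the symmetric matrix M = A^T A =
[[9, 0],
 [0, 4]].
Its characteristic polynomial (trace, determinant of M give the coefficients) is
  p(λ) = det(λ I - M) = λ^2 - 13λ + 36.
For λ^2 - 13λ + 36 the discriminant is 25. It is a perfect square (5^2), so the roots are rational: λ = (13 ± 5)/2 = 9, 4.
So the eigenvalues of A^T A are ≈ 4, 9 (all ≥ 0, as they must be for A^T A). The largest is λ_max = 9, hence ||A||_2 = sqrt(λ_max) = 3.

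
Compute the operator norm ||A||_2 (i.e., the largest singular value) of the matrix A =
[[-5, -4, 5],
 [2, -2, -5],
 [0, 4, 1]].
||A||_2 ≈ 9.0176 (= sqrt(largest eigenvalue of A^T A))

||A||_2 = sigma_max(A) = sqrt(lambda_max(A^T A)). Form the symmetric matrix M = A^T A =
[[29, 16, -35],
 [16, 36, -6],
 [-35, -6, 51]].
Its characteristic polynomial (trace, sum of principal 2x2 minors, determinant of M give the coefficients) is
  p(λ) = det(λ I - M) = λ^3 - 116λ^2 + 2842λ - 1764.
No integer candidate from the rational root theorem (±divisors of 1764) is a root, so the roots are irrational. The cubic discriminant is Δ = 16234748208 > 0, so there are three distinct real roots. p(0) = -1764 and p(1) = 963 have opposite signs, so a root lies in (0, 1); Newton's method refines it to λ ≈ 0.6372. p(34) = 72 and p(35) = -1519 have opposite signs, so a root lies in (34, 35); Newton's method refines it to λ ≈ 34.0456. p(81) = -1197 and p(82) = 2664 have opposite signs, so a root lies in (81, 82); Newton's method refines it to λ ≈ 81.3172. Check (Vieta): the three roots sum to 116, matching tr M = 116.
So the eigenvalues of A^T A are ≈ 0.6372, 34.0456, 81.3172 (all ≥ 0, as they must be for A^T A). The largest is λ_max ≈ 81.3172, hence ||A||_2 = sqrt(λ_max) ≈ 9.0176.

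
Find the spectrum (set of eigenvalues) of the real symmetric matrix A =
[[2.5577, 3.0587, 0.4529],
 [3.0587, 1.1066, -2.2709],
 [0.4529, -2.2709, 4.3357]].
sigma(A) ≈ {-2, 4, 6}

A is real symmetric, so its spectrum consists of real eigenvalues. Expanding the characteristic polynomial of the displayed matrix gives
  det(λ I - A) = p(λ) = λ^3 + (-8)λ^2 + (4)λ + (48).
Solving p(λ) = 0 yields eigenvalues ≈ -2, 4, 6. (A is shown rounded to 4 decimals, so these recover the underlying integer eigenvalues to within that precision.)
Verification: the trace of A = 8 equals the sum of eigenvalues 8, and det(A) ≈ -48.0004 matches the eigenvalue product -48.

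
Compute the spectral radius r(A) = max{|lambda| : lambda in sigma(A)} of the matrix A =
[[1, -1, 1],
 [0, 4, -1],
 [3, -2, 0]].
r(A) ≈ 4.7177

The eigenvalues of A are the roots of its characteristic polynomial. With M = A (coefficients from the trace, the sum of principal 2x2 minors, and det A):
  p(λ) = det(λ I - M) = λ^3 - 5λ^2 - λ + 11.
No integer candidate from the rational root theorem (±divisors of 11) is a root, so the roots are irrational. The cubic discriminant is Δ = 3252 > 0, so there are three distinct real roots. p(-2) = -15 and p(-1) = 6 have opposite signs, so a root lies in (-2, -1); Newton's method refines it to λ ≈ -1.3923. p(1) = 6 and p(2) = -3 have opposite signs, so a root lies in (1, 2); Newton's method refines it to λ ≈ 1.6746. p(4) = -9 and p(5) = 6 have opposite signs, so a root lies in (4, 5); Newton's method refines it to λ ≈ 4.7177. Check (Vieta): the three roots sum to 5, matching tr M = 5.
Thus the eigenvalues (to 4 decimals) are -1.3923 (modulus 1.3923); 1.6746 (modulus 1.6746); 4.7177 (modulus 4.7177). The spectral radius is the largest modulus: r(A) ≈ 4.7177. (Cross-check: r(A) ≤ ||A||_2 ≈ 5.0443; equality holds whenever A is normal, though it can also hold for some non-normal A.)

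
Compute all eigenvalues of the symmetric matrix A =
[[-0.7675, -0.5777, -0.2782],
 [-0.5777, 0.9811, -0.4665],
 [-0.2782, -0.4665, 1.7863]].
sigma(A) ≈ {-1, 1, 2}

A is real symmetric, so its spectrum consists of real eigenvalues. Expanding the characteristic polynomial of the displayed matrix gives
  det(λ I - A) = p(λ) = λ^3 + (-2)λ^2 + (-1)λ + (2).
Solving p(λ) = 0 yields eigenvalues ≈ -1, 1, 2. (A is shown rounded to 4 decimals, so these recover the underlying integer eigenvalues to within that precision.)
Verification: the trace of A = 2 equals the sum of eigenvalues 2, and det(A) ≈ -2.0001 matches the eigenvalue product -2.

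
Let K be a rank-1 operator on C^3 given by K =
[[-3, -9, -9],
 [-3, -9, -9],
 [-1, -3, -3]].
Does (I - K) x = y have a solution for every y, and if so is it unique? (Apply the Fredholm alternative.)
(I - K) is invertible (det(I - K) = 16 ≠ 0), so for every y in C^3 the equation (I - K) x = y has a unique solution.

K has rank 1, so it is an outer product K = u v^T: every row of K is a multiple of one row vector. Reading off the entries, u = (3, 3, 1) and v = (-1, -3, -3) (row i of K equals u_i·v^T). A rank-one matrix u v^T satisfies K u = u (v·u) and kills the (2)-dimensional subspace v^⊥, so its characteristic polynomial is lambda^2 (lambda - v·u) with v·u = tr K = -15. Hence the eigenvalues of I - K are 1 (multiplicity 2) and 1 - (-15) = 16, so det(I - K) = 16. (Direct check: I - K =
[[4, 9, 9],
 [3, 10, 9],
 [1, 3, 4]]
has determinant 16.) The finite-dimensional Fredholm alternative says: either (I - K) is invertible, or ker(I - K) ≠ {0} and then range(I - K) = ker((I - K)^*)^⊥, with dim ker(I - K) = dim ker((I - K)^*). Since det(I - K) ≠ 0, 1 is not an eigenvalue of K and ker(I - K) = {0}, so we are in the first case: for every y there is a unique x = (I - K)^(-1) y. Explicitly, by the Sherman–Morrison formula, (I - u v^T)^(-1) = I + u v^T/(1 - v·u), i.e. (I - K)^(-1) = I + K/(16).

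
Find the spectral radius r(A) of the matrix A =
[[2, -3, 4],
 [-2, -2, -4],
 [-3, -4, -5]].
r(A) ≈ 7.1527

The eigenvalues of A are the roots of its characteristic polynomial. With M = A (coefficients from the trace, the sum of principal 2x2 minors, and det A):
  p(λ) = det(λ I - M) = λ^3 + 5λ^2 - 14λ + 10.
No integer candidate from the rational root theorem (±divisors of 10) is a root, so the roots are irrational. The cubic discriminant is Δ = -4424 < 0, so there is one real root and a complex-conjugate pair. p(-8) = -70 and p(-7) = 10 have opposite signs, so a root lies in (-8, -7); Newton's method refines it to λ ≈ -7.1527. Dividing out (λ - (-7.1527)) leaves approximately λ^2 - 2.1527λ + 1.3981. For λ^2 - 2.1527λ + 1.3981 the discriminant is -0.9579. It is negative, so the remaining roots are the complex-conjugate pair λ ≈ 1.0764 ± 0.4894i. Their product equals the constant term, so |λ|^2 ≈ 1.3981 and |λ| ≈ 1.1824.
Thus the eigenvalues (to 4 decimals) are -7.1527 (modulus 7.1527); 1.0764 ± 0.4894i (modulus 1.1824). The spectral radius is the largest modulus: r(A) ≈ 7.1527. (Cross-check: r(A) ≤ ||A||_2 ≈ 8.986; equality holds whenever A is normal, though it can also hold for some non-normal A.)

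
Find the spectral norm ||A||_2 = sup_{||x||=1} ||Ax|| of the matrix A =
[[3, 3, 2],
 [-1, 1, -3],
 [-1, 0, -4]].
||A||_2 ≈ 6.1115 (= sqrt(largest eigenvalue of A^T A))

||A||_2 = sigma_max(A) = sqrt(lambda_max(A^T A)). Form the symmetric matrix M = A^T A =
[[11, 8, 13],
 [8, 10, 3],
 [13, 3, 29]].
Its characteristic polynomial (trace, sum of principal 2x2 minors, determinant of M give the coefficients) is
  p(λ) = det(λ I - M) = λ^3 - 50λ^2 + 477λ - 169.
No integer candidate from the rational root theorem (±divisors of 169) is a root, so the roots are irrational. The cubic discriminant is Δ = 121977721 > 0, so there are three distinct real roots. p(0) = -169 and p(1) = 259 have opposite signs, so a root lies in (0, 1); Newton's method refines it to λ ≈ 0.3684. p(12) = 83 and p(13) = -221 have opposite signs, so a root lies in (12, 13); Newton's method refines it to λ ≈ 12.2815. p(37) = -317 and p(38) = 629 have opposite signs, so a root lies in (37, 38); Newton's method refines it to λ ≈ 37.3501. Check (Vieta): the three roots sum to 50, matching tr M = 50.
So the eigenvalues of A^T A are ≈ 0.3684, 12.2815, 37.3501 (all ≥ 0, as they must be for A^T A). The largest is λ_max ≈ 37.3501, hence ||A||_2 = sqrt(λ_max) ≈ 6.1115.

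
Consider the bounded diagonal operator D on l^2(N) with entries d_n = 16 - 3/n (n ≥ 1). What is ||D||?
||D|| = 16

For a diagonal operator on l^2 with entries d_n, ||D|| = sup_n |d_n|. Here d_1 = 13, d_2 = 29/2, ..., and d_n = 16 - 3/n increases monotonically toward 16. All terms lie in [13, 16), so |d_n| = d_n and the supremum is the limit 16, which is not attained by any individual d_n. Hence ||D|| = 16.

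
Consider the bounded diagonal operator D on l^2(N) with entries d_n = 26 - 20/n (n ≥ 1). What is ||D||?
||D|| = 26

For a diagonal operator on l^2 with entries d_n, ||D|| = sup_n |d_n|. Here d_1 = 6, d_2 = 16, ..., and d_n = 26 - 20/n increases monotonically toward 26. All terms lie in [6, 26), so |d_n| = d_n and the supremum is the limit 26, which is not attained by any individual d_n. Hence ||D|| = 26.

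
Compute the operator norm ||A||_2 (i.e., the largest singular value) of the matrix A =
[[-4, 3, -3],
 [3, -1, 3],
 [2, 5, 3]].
||A||_2 ≈ 7.4254 (= sqrt(largest eigenvalue of A^T A))

||A||_2 = sigma_max(A) = sqrt(lambda_max(A^T A)). Form the symmetric matrix M = A^T A =
[[29, -5, 27],
 [-5, 35, 3],
 [27, 3, 27]].
Its characteristic polynomial (trace, sum of principal 2x2 minors, determinant of M give the coefficients) is
  p(λ) = det(λ I - M) = λ^3 - 91λ^2 + 1980λ - 144.
No integer candidate from the rational root theorem (±divisors of 144) is a root, so the roots are irrational. The cubic discriminant is Δ = 1447674192 > 0, so there are three distinct real roots. p(0) = -144 and p(1) = 1746 have opposite signs, so a root lies in (0, 1); Newton's method refines it to λ ≈ 0.073. p(35) = 556 and p(36) = -144 have opposite signs, so a root lies in (35, 36); Newton's method refines it to λ ≈ 35.7906. p(55) = -144 and p(56) = 976 have opposite signs, so a root lies in (55, 56); Newton's method refines it to λ ≈ 55.1365. Check (Vieta): the three roots sum to 91, matching tr M = 91.
So the eigenvalues of A^T A are ≈ 0.073, 35.7906, 55.1365 (all ≥ 0, as they must be for A^T A). The largest is λ_max ≈ 55.1365, hence ||A||_2 = sqrt(λ_max) ≈ 7.4254.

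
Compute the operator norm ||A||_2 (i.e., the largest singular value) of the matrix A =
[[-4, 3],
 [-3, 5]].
||A||_2 = sqrt((59 + sqrt(2997))/2) ≈ 7.5414 (= sqrt(largest eigenvalue of A^T A))

||A||_2 = sigma_max(A) = sqrt(lambda_max(A^T A)). Form the symmetric matrix M = A^T A =
[[25, -27],
 [-27, 34]].
Its characteristic polynomial (trace, determinant of M give the coefficients) is
  p(λ) = det(λ I - M) = λ^2 - 59λ + 121.
For λ^2 - 59λ + 121 the discriminant is 2997. It is nonnegative but not a perfect square, so the roots are real and irrational: λ = (59 ± sqrt(2997))/2 ≈ 56.8724, 2.1276.
So the eigenvalues of A^T A are ≈ 2.1276, 56.8724 (all ≥ 0, as they must be for A^T A). The largest is λ_max = (59 + sqrt(2997))/2 ≈ 56.8724, hence ||A||_2 = sqrt(λ_max) = sqrt((59 + sqrt(2997))/2) ≈ 7.5414.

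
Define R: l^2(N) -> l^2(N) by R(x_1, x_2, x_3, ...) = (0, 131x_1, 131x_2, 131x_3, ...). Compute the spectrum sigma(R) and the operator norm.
sigma(R) = closed disk {z in C : |z| ≤ 131}; ||R|| = 131

Note R = 131·U where U is the unit right shift (U x)_k = x_{k-1} (with x_0 := 0); so ||R|| = 131||U|| and sigma(R) = 131·sigma(U). ||R x||^2 = sum_{k≥1} |131x_k|^2 = 17161||x||^2, so ||R|| = 131 and sigma(R) ⊂ {|z| ≤ 131}. For any |lambda| < 131, the equation (R - lambda I) x = 0 forces x_1 = 0, then 131x_k = lambda x_{k+1} ⇒ x = 0, so R has no eigenvalues. But (R - lambda I) is not surjective for |lambda| < 131: solving (R - lambda I) x = e_1 would require x_n proportional to (lambda/131)^(-n), which is not in l^2. So every |lambda| < 131 lies in the residual spectrum. The boundary |lambda| = 131 is in the approximate point spectrum (the spectrum is closed). Hence sigma(R) is the closed disk of radius 131.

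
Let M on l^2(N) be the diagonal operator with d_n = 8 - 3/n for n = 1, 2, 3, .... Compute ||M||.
||M|| = 8

For a diagonal operator on l^2 with entries d_n, ||M|| = sup_n |d_n|. Here d_1 = 5, d_2 = 13/2, ..., and d_n = 8 - 3/n increases monotonically toward 8. All terms lie in [5, 8), so |d_n| = d_n and the supremum is the limit 8, which is not attained by any individual d_n. Hence ||M|| = 8.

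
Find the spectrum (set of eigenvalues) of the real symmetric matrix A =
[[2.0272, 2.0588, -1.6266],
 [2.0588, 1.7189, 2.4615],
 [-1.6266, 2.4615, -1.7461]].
sigma(A) ≈ {-4, 2, 4}

A is real symmetric, so its spectrum consists of real eigenvalues. Expanding the characteristic polynomial of the displayed matrix gives
  det(λ I - A) = p(λ) = λ^3 + (-2)λ^2 + (-16)λ + (32).
Solving p(λ) = 0 yields eigenvalues ≈ -4, 2, 4. (A is shown rounded to 4 decimals, so these recover the underlying integer eigenvalues to within that precision.)
Verification: the trace of A = 2 equals the sum of eigenvalues 2, and det(A) ≈ -32.0003 matches the eigenvalue product -32.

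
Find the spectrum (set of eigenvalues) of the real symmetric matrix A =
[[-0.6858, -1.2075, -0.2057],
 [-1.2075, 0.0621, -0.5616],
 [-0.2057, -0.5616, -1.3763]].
sigma(A) ≈ {-2, -1, 1}

A is real symmetric, so its spectrum consists of real eigenvalues. Expanding the characteristic polynomial of the displayed matrix gives
  det(λ I - A) = p(λ) = λ^3 + (2)λ^2 + (-1)λ + (-2).
Solving p(λ) = 0 yields eigenvalues ≈ -2, -1, 1. (A is shown rounded to 4 decimals, so these recover the underlying integer eigenvalues to within that precision.)
Verification: the trace of A = -2 equals the sum of eigenvalues -2, and det(A) ≈ 2.0000 matches the eigenvalue product 2.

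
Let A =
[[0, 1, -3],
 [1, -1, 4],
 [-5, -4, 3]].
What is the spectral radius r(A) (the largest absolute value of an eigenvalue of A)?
r(A) ≈ 3.2843

The eigenvalues of A are the roots of its characteristic polynomial. With M = A (coefficients from the trace, the sum of principal 2x2 minors, and det A):
  p(λ) = det(λ I - M) = λ^3 - 2λ^2 - 3λ - 4.
No integer candidate from the rational root theorem (±divisors of 4) is a root, so the roots are irrational. The cubic discriminant is Δ = -848 < 0, so there is one real root and a complex-conjugate pair. p(3) = -4 and p(4) = 16 have opposite signs, so a root lies in (3, 4); Newton's method refines it to λ ≈ 3.2843. Dividing out (λ - (3.2843)) leaves approximately λ^2 + 1.2843λ + 1.2179. For λ^2 + 1.2843λ + 1.2179 the discriminant is -3.2223. It is negative, so the remaining roots are the complex-conjugate pair λ ≈ -0.6421 ± 0.8975i. Their product equals the constant term, so |λ|^2 ≈ 1.2179 and |λ| ≈ 1.1036.
Thus the eigenvalues (to 4 decimals) are 3.2843 (modulus 3.2843); -0.6421 ± 0.8975i (modulus 1.1036). The spectral radius is the largest modulus: r(A) ≈ 3.2843. (Cross-check: r(A) ≤ ||A||_2 ≈ 7.6816; equality holds whenever A is normal, though it can also hold for some non-normal A.)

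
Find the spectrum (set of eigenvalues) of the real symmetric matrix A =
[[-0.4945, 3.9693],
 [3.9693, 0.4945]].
sigma(A) ≈ {-4, 4}

A is real symmetric, so its spectrum consists of real eigenvalues. Expanding the characteristic polynomial of the displayed matrix gives
  det(λ I - A) = p(λ) = λ^2 + (0)λ + (-16).
Solving p(λ) = 0 yields eigenvalues ≈ -4, 4. (A is shown rounded to 4 decimals, so these recover the underlying integer eigenvalues to within that precision.)
Verification: the trace of A = 0 equals the sum of eigenvalues 0, and det(A) ≈ -15.9999 matches the eigenvalue product -16.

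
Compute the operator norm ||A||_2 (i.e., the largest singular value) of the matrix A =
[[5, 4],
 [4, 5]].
||A||_2 = 9 (= sqrt(largest eigenvalue of A^T A))

||A||_2 = sigma_max(A) = sqrt(lambda_max(A^T A)). Form the symmetric matrix M = A^T A =
[[41, 40],
 [40, 41]].
Its characteristic polynomial (trace, determinant of M give the coefficients) is
  p(λ) = det(λ I - M) = λ^2 - 82λ + 81.
For λ^2 - 82λ + 81 the discriminant is 6400. It is a perfect square (80^2), so the roots are rational: λ = (82 ± 80)/2 = 81, 1.
So the eigenvalues of A^T A are ≈ 1, 81 (all ≥ 0, as they must be for A^T A). The largest is λ_max = 81, hence ||A||_2 = sqrt(λ_max) = 9.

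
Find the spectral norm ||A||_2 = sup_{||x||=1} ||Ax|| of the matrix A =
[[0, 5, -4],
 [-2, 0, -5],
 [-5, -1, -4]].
||A||_2 ≈ 8.8567 (= sqrt(largest eigenvalue of A^T A))

||A||_2 = sigma_max(A) = sqrt(lambda_max(A^T A)). Form the symmetric matrix M = A^T A =
[[29, 5, 30],
 [5, 26, -16],
 [30, -16, 57]].
Its characteristic polynomial (trace, sum of principal 2x2 minors, determinant of M give the coefficients) is
  p(λ) = det(λ I - M) = λ^3 - 112λ^2 + 2708λ - 5929.
No integer candidate from the rational root theorem (±divisors of 5929) is a root, so the roots are irrational. The cubic discriminant is Δ = 10654499125 > 0, so there are three distinct real roots. p(2) = -953 and p(3) = 1214 have opposite signs, so a root lies in (2, 3); Newton's method refines it to λ ≈ 2.428. p(31) = 178 and p(32) = -1193 have opposite signs, so a root lies in (31, 32); Newton's method refines it to λ ≈ 31.1313. p(78) = -1561 and p(79) = 2050 have opposite signs, so a root lies in (78, 79); Newton's method refines it to λ ≈ 78.4407. Check (Vieta): the three roots sum to 112, matching tr M = 112.
So the eigenvalues of A^T A are ≈ 2.428, 31.1313, 78.4407 (all ≥ 0, as they must be for A^T A). The largest is λ_max ≈ 78.4407, hence ||A||_2 = sqrt(λ_max) ≈ 8.8567.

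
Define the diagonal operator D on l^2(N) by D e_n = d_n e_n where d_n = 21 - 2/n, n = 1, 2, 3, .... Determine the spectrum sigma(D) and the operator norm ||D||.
sigma(D) = {21 - 2/n : n ≥ 1} ∪ {21}; ||D|| = 21

A bounded diagonal operator on l^2 with diagonal entries d_n has spectrum equal to the closure of {d_n : n ≥ 1}: every d_n is an eigenvalue (with eigenvector e_n), so {d_n} ⊂ sigma(D); the spectrum is closed, so its closure is too; and for lambda not in the closure, (D - lambda I) has bounded inverse (the diagonal entries 1/(d_n - lambda) are bounded). For our sequence d_n = 21 - 2/n, n = 1, 2, 3, ...:
  - {d_n} = {21 - 2/n : n ≥ 1}; the only limit point is 21
  - closure = {21 - 2/n : n ≥ 1} ∪ {21}
For the norm: a diagonal operator has ||D|| = sup_n |d_n|. Here d_n = 21 - 2/n increases monotonically from d_1 = 19 toward 21, with all terms in [19, 21); so sup_n |d_n| = 21 (the supremum is the limit, not attained). So ||D|| = 21.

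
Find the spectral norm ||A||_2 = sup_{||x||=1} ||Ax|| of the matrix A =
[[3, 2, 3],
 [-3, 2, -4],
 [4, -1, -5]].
||A||_2 ≈ 7.0887 (= sqrt(largest eigenvalue of A^T A))

||A||_2 = sigma_max(A) = sqrt(lambda_max(A^T A)). Form the symmetric matrix M = A^T A =
[[34, -4, 1],
 [-4, 9, 3],
 [1, 3, 50]].
Its characteristic polynomial (trace, sum of principal 2x2 minors, determinant of M give the coefficients) is
  p(λ) = det(λ I - M) = λ^3 - 93λ^2 + 2430λ - 14161.
No integer candidate from the rational root theorem (±divisors of 14161) is a root, so the roots are irrational. The cubic discriminant is Δ = 303837345 > 0, so there are three distinct real roots. p(8) = -161 and p(9) = 905 have opposite signs, so a root lies in (8, 9); Newton's method refines it to λ ≈ 8.1432. p(34) = 255 and p(35) = -161 have opposite signs, so a root lies in (34, 35); Newton's method refines it to λ ≈ 34.6069. p(50) = -161 and p(51) = 527 have opposite signs, so a root lies in (50, 51); Newton's method refines it to λ ≈ 50.2499. Check (Vieta): the three roots sum to 93, matching tr M = 93.
So the eigenvalues of A^T A are ≈ 8.1432, 34.6069, 50.2499 (all ≥ 0, as they must be for A^T A). The largest is λ_max ≈ 50.2499, hence ||A||_2 = sqrt(λ_max) ≈ 7.0887.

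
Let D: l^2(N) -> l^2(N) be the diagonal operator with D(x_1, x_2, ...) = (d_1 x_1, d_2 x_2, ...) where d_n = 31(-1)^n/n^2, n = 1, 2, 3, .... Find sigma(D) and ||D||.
sigma(D) = {31(-1)^n/n^2 : n ≥ 1} ∪ {0}; ||D|| = 31

A bounded diagonal operator on l^2 with diagonal entries d_n has spectrum equal to the closure of {d_n : n ≥ 1}: every d_n is an eigenvalue (with eigenvector e_n), so {d_n} ⊂ sigma(D); the spectrum is closed, so its closure is too; and for lambda not in the closure, (D - lambda I) has bounded inverse (the diagonal entries 1/(d_n - lambda) are bounded). For our sequence d_n = 31(-1)^n/n^2, n = 1, 2, 3, ...:
  - {d_n} = {31(-1)^n/n^2 : n ≥ 1}; the only limit point is 0
  - closure = {31(-1)^n/n^2 : n ≥ 1} ∪ {0}
For the norm: a diagonal operator has ||D|| = sup_n |d_n|. Here |d_n| = 31/n^2 is decreasing, so sup_n |d_n| = |d_1| = 31. So ||D|| = 31.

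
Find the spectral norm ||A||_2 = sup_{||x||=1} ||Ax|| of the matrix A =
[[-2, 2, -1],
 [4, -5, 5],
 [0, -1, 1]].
||A||_2 ≈ 8.6949 (= sqrt(largest eigenvalue of A^T A))

||A||_2 = sigma_max(A) = sqrt(lambda_max(A^T A)). Form the symmetric matrix M = A^T A =
[[20, -24, 22],
 [-24, 30, -28],
 [22, -28, 27]].
Its characteristic polynomial (trace, sum of principal 2x2 minors, determinant of M give the coefficients) is
  p(λ) = det(λ I - M) = λ^3 - 77λ^2 + 106λ - 16.
No integer candidate from the rational root theorem (±divisors of 16) is a root, so the roots are irrational. The cubic discriminant is Δ = 34979812 > 0, so there are three distinct real roots. p(0) = -16 and p(1) = 14 have opposite signs, so a root lies in (0, 1); Newton's method refines it to λ ≈ 0.1725. p(1) = 14 and p(2) = -104 have opposite signs, so a root lies in (1, 2); Newton's method refines it to λ ≈ 1.2268. p(75) = -3316 and p(76) = 2264 have opposite signs, so a root lies in (75, 76); Newton's method refines it to λ ≈ 75.6007. Check (Vieta): the three roots sum to 77, matching tr M = 77.
So the eigenvalues of A^T A are ≈ 0.1725, 1.2268, 75.6007 (all ≥ 0, as they must be for A^T A). The largest is λ_max ≈ 75.6007, hence ||A||_2 = sqrt(λ_max) ≈ 8.6949.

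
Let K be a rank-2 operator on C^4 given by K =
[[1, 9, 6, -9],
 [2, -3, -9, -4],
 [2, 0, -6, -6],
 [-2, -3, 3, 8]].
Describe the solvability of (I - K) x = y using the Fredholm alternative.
(I - K) is invertible (det(I - K) = -96 ≠ 0), so for every y in C^4 the equation (I - K) x = y has a unique solution.

K has rank 2 and factors as K = U V^T = u1 v1^T + u2 v2^T with u1 = (-1, -2, -2, 2), v1 = (-1, 0, 3, 3), u2 = (3, -1, 0, -1), v2 = (0, 3, 3, -2) (multiplying out reproduces the displayed K). The nonzero eigenvalues of U V^T coincide with those of the 2 x 2 matrix G = V^T U = [[v1·u1, v1·u2], [v2·u1, v2·u2]] = [[1, -6], [-16, -1]], and by the Sylvester determinant identity det(I_4 - U V^T) = det(I_2 - V^T U) = det([[0, 6], [16, 2]]) = (0)(2) - (6)(16) = -96. (Direct check: I - K =
[[0, -9, -6, 9],
 [-2, 4, 9, 4],
 [-2, 0, 7, 6],
 [2, 3, -3, -7]]
has determinant -96.) The finite-dimensional Fredholm alternative says: either (I - K) is invertible, or ker(I - K) ≠ {0} and then range(I - K) = ker((I - K)^*)^⊥, with dim ker(I - K) = dim ker((I - K)^*). Since det(I - K) ≠ 0, 1 is not an eigenvalue of K and ker(I - K) = {0}, so we are in the first case: for every y there is a unique x = (I - K)^(-1) y. (Explicitly, by the Woodbury identity, (I - U V^T)^(-1) = I + U (I_2 - G)^(-1) V^T.)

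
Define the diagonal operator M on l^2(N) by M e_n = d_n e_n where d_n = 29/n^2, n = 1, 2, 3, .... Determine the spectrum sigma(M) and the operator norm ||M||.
sigma(M) = {29/n^2 : n ≥ 1} ∪ {0}; ||M|| = 29

A bounded diagonal operator on l^2 with diagonal entries d_n has spectrum equal to the closure of {d_n : n ≥ 1}: every d_n is an eigenvalue (with eigenvector e_n), so {d_n} ⊂ sigma(M); the spectrum is closed, so its closure is too; and for lambda not in the closure, (M - lambda I) has bounded inverse (the diagonal entries 1/(d_n - lambda) are bounded). For our sequence d_n = 29/n^2, n = 1, 2, 3, ...:
  - {d_n} = {29/n^2 : n ≥ 1}; the only limit point is 0
  - closure = {29/n^2 : n ≥ 1} ∪ {0}
For the norm: a diagonal operator has ||M|| = sup_n |d_n|. Here d_n = 29/n^2 is positive and decreasing, so sup_n |d_n| = d_1 = 29. So ||M|| = 29.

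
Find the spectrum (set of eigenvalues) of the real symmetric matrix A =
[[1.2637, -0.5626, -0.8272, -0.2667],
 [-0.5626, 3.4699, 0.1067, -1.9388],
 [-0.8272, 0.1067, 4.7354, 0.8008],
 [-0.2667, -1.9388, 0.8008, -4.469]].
sigma(A) ≈ {-5, 1, 4, 5}

A is real symmetric, so its spectrum consists of real eigenvalues. Expanding the characteristic polynomial of the displayed matrix gives
  det(λ I - A) = p(λ) = λ^4 + (-5)λ^3 + (-21)λ^2 + (125)λ + (-100.002).
Solving p(λ) = 0 yields eigenvalues ≈ -5, 1, 4, 5. (A is shown rounded to 4 decimals, so these recover the underlying integer eigenvalues to within that precision.)
Verification: the trace of A = 5 equals the sum of eigenvalues 5, and det(A) ≈ -100.0020 matches the eigenvalue product -100.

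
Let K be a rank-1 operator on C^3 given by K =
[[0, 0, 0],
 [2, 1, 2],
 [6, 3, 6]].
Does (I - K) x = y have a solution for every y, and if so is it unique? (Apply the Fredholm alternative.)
(I - K) is invertible (det(I - K) = -6 ≠ 0), so for every y in C^3 the equation (I - K) x = y has a unique solution.

K has rank 1, so it is an outer product K = u v^T: every row of K is a multiple of one row vector. Reading off the entries, u = (0, -1, -3) and v = (-2, -1, -2) (row i of K equals u_i·v^T). A rank-one matrix u v^T satisfies K u = u (v·u) and kills the (2)-dimensional subspace v^⊥, so its characteristic polynomial is lambda^2 (lambda - v·u) with v·u = tr K = 7. Hence the eigenvalues of I - K are 1 (multiplicity 2) and 1 - (7) = -6, so det(I - K) = -6. (Direct check: I - K =
[[1, 0, 0],
 [-2, 0, -2],
 [-6, -3, -5]]
has determinant -6.) The finite-dimensional Fredholm alternative says: either (I - K) is invertible, or ker(I - K) ≠ {0} and then range(I - K) = ker((I - K)^*)^⊥, with dim ker(I - K) = dim ker((I - K)^*). Since det(I - K) ≠ 0, 1 is not an eigenvalue of K and ker(I - K) = {0}, so we are in the first case: for every y there is a unique x = (I - K)^(-1) y. Explicitly, by the Sherman–Morrison formula, (I - u v^T)^(-1) = I + u v^T/(1 - v·u), i.e. (I - K)^(-1) = I + K/(-6).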